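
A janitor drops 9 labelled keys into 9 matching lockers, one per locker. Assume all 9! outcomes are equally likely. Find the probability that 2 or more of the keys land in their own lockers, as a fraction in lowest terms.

95887/362880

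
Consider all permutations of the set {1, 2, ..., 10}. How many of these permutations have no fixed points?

1334961

Recurrence: !10 = 9·(!9 + !8).
!10 = 9·(133496 + 14833) = 9·148329 = 1334961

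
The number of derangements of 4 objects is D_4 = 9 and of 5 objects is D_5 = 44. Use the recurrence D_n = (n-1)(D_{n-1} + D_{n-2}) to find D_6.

D_6 = (6-1)·(D_5 + D_4) = 5·(44 + 9) = 5·53 = 265.

265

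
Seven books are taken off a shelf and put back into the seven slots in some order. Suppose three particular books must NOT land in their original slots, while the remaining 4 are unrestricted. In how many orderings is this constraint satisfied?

Let A_j be the event that the j-th constrained one is fixed. By inclusion-exclusion over the 3 events:
Σ_{j=0}^{3} (-1)^j C(3,j)(7-j)!
= C(3,0)·7! - C(3,1)·6! + C(3,2)·5! - C(3,3)·4!
= 5040 - 2160 + 360 - 24
= 3216

3216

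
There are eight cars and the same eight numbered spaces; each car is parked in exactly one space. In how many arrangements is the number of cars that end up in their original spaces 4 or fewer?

40179

Sum C(8,i)·!(8-i) for i = 0..4:
  i=0: C(8,0)·!8 = 1·14833 = 14833
  i=1: C(8,1)·!7 = 8·1854 = 14832
  i=2: C(8,2)·!6 = 28·265 = 7420
  i=3: C(8,3)·!5 = 56·44 = 2464
  i=4: C(8,4)·!4 = 70·9 = 630
Total = 40179.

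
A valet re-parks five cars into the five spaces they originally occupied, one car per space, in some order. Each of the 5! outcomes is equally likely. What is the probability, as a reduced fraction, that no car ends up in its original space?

Favorable outcomes: !5 = 44.
Total outcomes: 5! = 120.
Probability = 44/120 = 11/30.

11/30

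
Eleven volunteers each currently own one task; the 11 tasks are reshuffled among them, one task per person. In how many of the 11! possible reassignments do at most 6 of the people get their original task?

Sum C(11,i)·!(11-i) for i = 0..6:
  i=0: C(11,0)·!11 = 1·14684570 = 14684570
  i=1: C(11,1)·!10 = 11·1334961 = 14684571
  i=2: C(11,2)·!9 = 55·133496 = 7342280
  i=3: C(11,3)·!8 = 165·14833 = 2447445
  i=4: C(11,4)·!7 = 330·1854 = 611820
  i=5: C(11,5)·!6 = 462·265 = 122430
  i=6: C(11,6)·!5 = 462·44 = 20328
Total = 39913444.

39913444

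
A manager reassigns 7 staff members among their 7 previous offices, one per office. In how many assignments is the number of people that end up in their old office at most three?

4948

# with exactly i fixed is C(7,i)·!(7-i); sum over i=0..3:
  i=0: C(7,0)·!7 = 1·1854 = 1854
  i=1: C(7,1)·!6 = 7·265 = 1855
  i=2: C(7,2)·!5 = 21·44 = 924
  i=3: C(7,3)·!4 = 35·9 = 315
Total = 4948.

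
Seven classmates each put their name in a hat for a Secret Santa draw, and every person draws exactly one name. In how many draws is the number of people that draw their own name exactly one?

Choose which one of the 7 is fixed: C(7,1) = 7.
The remaining 6 must be deranged: !6 = 265.
Total: 7 × 265 = 1855.

1855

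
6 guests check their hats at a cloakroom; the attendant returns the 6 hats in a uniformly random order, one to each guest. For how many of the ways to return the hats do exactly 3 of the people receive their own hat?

40

Pick the 3 fixed positions: C(6,3) = 20 ways.
The remaining 3 must be deranged: !3 = 2.
Total: 20 × 2 = 40.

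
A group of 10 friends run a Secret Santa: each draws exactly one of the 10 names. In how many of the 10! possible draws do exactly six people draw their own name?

1890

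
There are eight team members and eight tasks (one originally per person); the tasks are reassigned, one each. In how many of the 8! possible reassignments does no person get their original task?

14833

Recurrence: !8 = 7·(!7 + !6).
!8 = 7·(1854 + 265) = 7·2119 = 14833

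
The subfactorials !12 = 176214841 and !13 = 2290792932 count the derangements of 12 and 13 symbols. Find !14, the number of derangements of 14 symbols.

32071101049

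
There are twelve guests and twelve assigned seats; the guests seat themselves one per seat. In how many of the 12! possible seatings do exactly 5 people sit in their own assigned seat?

1468368

Pick the 5 fixed positions: C(12,5) = 792 ways.
The remaining 7 must be deranged: !7 = 1854.
Total: 792 × 1854 = 1468368.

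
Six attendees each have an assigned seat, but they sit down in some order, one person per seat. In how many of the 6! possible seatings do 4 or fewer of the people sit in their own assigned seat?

719

Sum C(6,i)·!(6-i) for i = 0..4:
  i=0: C(6,0)·!6 = 1·265 = 265
  i=1: C(6,1)·!5 = 6·44 = 264
  i=2: C(6,2)·!4 = 15·9 = 135
  i=3: C(6,3)·!3 = 20·2 = 40
  i=4: C(6,4)·!2 = 15·1 = 15
Total = 719.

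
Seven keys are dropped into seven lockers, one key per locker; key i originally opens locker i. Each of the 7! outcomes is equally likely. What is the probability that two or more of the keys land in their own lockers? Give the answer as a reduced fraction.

Favorable outcomes: Σ_{i≥2} C(7,i)·!(7-i) = 21·44 + 35·9 + 35·2 + 21·1 + 7·0 + 1·1 = 1331.
Total outcomes: 7! = 5040.
Probability = 1331/5040 = 1331/5040.

1331/5040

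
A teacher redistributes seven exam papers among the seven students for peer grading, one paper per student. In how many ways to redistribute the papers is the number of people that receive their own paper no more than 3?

4948

# with exactly i fixed is C(7,i)·!(7-i); sum over i=0..3:
  i=0: C(7,0)·!7 = 1·1854 = 1854
  i=1: C(7,1)·!6 = 7·265 = 1855
  i=2: C(7,2)·!5 = 21·44 = 924
  i=3: C(7,3)·!4 = 35·9 = 315
Total = 4948.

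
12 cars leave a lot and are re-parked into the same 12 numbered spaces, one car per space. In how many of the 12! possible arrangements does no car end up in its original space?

The subfactorial !12 = [12!/e] (nearest integer).
12! = 479001600, and 479001600/e ≈ 176214840.93, so !12 = 176214841.

176214841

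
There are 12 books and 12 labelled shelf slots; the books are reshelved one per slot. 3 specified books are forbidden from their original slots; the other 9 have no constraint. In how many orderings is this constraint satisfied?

369774720

Let A_j be the event that the j-th constrained one is fixed. By inclusion-exclusion over the 3 events:
Σ_{j=0}^{3} (-1)^j C(3,j)(12-j)!
= C(3,0)·12! - C(3,1)·11! + C(3,2)·10! - C(3,3)·9!
= 479001600 - 119750400 + 10886400 - 362880
= 369774720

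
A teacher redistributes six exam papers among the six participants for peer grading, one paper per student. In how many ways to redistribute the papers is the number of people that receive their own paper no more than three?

Sum C(6,i)·!(6-i) for i = 0..3:
  i=0: C(6,0)·!6 = 1·265 = 265
  i=1: C(6,1)·!5 = 6·44 = 264
  i=2: C(6,2)·!4 = 15·9 = 135
  i=3: C(6,3)·!3 = 20·2 = 40
Total = 704.

704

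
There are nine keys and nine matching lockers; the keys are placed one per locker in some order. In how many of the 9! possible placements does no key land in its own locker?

133496

By inclusion-exclusion, !9 = Σ (-1)^k · 9!/k! for k=0..9
= 9! - 9!/1! + 9!/2! - 9!/3! + 9!/4! - 9!/5! + 9!/6! - 9!/7! + 9!/8! - 9!/9!
= 362880 - 362880 + 181440 - 60480 + 15120 - 3024 + 504 - 72 + 9 - 1
= 133496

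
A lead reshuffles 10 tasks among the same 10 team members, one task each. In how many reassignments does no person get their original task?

1334961

By inclusion-exclusion, !10 = Σ (-1)^k · 10!/k! for k=0..10
= 10! - 10!/1! + 10!/2! - 10!/3! + 10!/4! - 10!/5! + 10!/6! - 10!/7! + 10!/8! - 10!/9! + 10!/10!
= 3628800 - 3628800 + 1814400 - 604800 + 151200 - 30240 + 5040 - 720 + 90 - 10 + 1
= 1334961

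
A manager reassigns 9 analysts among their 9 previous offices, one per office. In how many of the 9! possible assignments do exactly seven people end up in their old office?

Choose which 7 of the 9 are fixed: C(9,7) = 36.
The remaining 2 must be deranged: !2 = 1.
Total: 36 × 1 = 36.

36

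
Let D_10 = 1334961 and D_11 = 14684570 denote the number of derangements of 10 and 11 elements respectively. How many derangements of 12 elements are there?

D_12 = (12-1)·(D_11 + D_10) = 11·(14684570 + 1334961) = 11·16019531 = 176214841.

176214841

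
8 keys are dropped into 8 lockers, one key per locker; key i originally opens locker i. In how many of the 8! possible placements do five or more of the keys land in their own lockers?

141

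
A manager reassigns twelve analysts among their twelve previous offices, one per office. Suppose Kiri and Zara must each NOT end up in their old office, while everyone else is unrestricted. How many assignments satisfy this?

402796800

Inclusion-exclusion on the 2 forbidden self-matches:
Σ_{j=0}^{2} (-1)^j C(2,j)(12-j)!
= C(2,0)·12! - C(2,1)·11! + C(2,2)·10!
= 479001600 - 79833600 + 3628800
= 402796800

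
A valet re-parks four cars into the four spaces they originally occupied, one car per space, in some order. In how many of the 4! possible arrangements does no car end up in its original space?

9

The subfactorial !4 = [4!/e] (nearest integer).
4! = 24, and 24/e ≈ 8.83, so !4 = 9.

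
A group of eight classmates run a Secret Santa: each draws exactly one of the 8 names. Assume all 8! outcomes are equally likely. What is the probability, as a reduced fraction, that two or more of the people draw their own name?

Favorable outcomes: Σ_{i≥2} C(8,i)·!(8-i) = 28·265 + 56·44 + 70·9 + 56·2 + 28·1 + 8·0 + 1·1 = 10655.
Total outcomes: 8! = 40320.
Probability = 10655/40320 = 2131/8064.

2131/8064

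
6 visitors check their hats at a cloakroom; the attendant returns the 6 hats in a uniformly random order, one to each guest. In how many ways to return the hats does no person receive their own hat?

!6 is the nearest integer to 6!/e.
6! = 720, and 720/e ≈ 264.87, so !6 = 265.

265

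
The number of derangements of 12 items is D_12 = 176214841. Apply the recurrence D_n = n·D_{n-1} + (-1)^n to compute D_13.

2290792932

D_13 = 13·176214841 - 1 = 2290792932.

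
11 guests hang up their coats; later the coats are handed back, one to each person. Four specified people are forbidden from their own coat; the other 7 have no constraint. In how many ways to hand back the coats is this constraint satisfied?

Let A_j be the event that the j-th constrained one is fixed. By inclusion-exclusion over the 4 events:
Σ_{j=0}^{4} (-1)^j C(4,j)(11-j)!
= C(4,0)·11! - C(4,1)·10! + C(4,2)·9! - C(4,3)·8! + C(4,4)·7!
= 39916800 - 14515200 + 2177280 - 161280 + 5040
= 27422640

27422640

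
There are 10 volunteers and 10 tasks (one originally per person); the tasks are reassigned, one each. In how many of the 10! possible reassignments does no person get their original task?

1334961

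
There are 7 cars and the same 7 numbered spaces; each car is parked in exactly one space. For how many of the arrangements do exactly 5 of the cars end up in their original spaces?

21

Choose which 5 of the 7 are fixed: C(7,5) = 21.
The other 2 form a derangement: !2 = 1.
Total: 21 × 1 = 21.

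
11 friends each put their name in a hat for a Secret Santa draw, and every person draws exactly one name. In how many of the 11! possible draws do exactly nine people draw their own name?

Pick the 9 fixed positions: C(11,9) = 55 ways.
The remaining 2 must be deranged: !2 = 1.
Total: 55 × 1 = 55.

55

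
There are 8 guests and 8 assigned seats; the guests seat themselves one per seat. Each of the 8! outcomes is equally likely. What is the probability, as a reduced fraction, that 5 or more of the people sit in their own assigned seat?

47/13440

Favorable outcomes: Σ_{i≥5} C(8,i)·!(8-i) = 56·2 + 28·1 + 8·0 + 1·1 = 141.
Total outcomes: 8! = 40320.
Probability = 141/40320 = 47/13440.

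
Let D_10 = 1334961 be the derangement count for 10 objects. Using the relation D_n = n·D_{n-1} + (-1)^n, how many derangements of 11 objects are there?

D_11 = 11·1334961 - 1 = 14684570.

14684570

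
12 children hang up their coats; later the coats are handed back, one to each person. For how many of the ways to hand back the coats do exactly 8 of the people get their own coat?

4455

Pick the 8 fixed positions: C(12,8) = 495 ways.
The other 4 form a derangement: !4 = 9.
Total: 495 × 9 = 4455.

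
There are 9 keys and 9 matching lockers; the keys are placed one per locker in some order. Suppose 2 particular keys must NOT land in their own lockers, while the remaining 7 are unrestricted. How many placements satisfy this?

Inclusion-exclusion on the 2 forbidden self-matches:
Σ_{j=0}^{2} (-1)^j C(2,j)(9-j)!
= C(2,0)·9! - C(2,1)·8! + C(2,2)·7!
= 362880 - 80640 + 5040
= 287280

287280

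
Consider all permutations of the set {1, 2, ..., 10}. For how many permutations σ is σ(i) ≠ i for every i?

1334961

!10 is the nearest integer to 10!/e.
10! = 3628800, and 3628800/e ≈ 1334960.92, so !10 = 1334961.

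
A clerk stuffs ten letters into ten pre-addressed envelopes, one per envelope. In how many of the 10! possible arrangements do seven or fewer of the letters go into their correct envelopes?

Sum C(10,i)·!(10-i) for i = 0..7:
  i=0: C(10,0)·!10 = 1·1334961 = 1334961
  i=1: C(10,1)·!9 = 10·133496 = 1334960
  i=2: C(10,2)·!8 = 45·14833 = 667485
  i=3: C(10,3)·!7 = 120·1854 = 222480
  i=4: C(10,4)·!6 = 210·265 = 55650
  i=5: C(10,5)·!5 = 252·44 = 11088
  i=6: C(10,6)·!4 = 210·9 = 1890
  i=7: C(10,7)·!3 = 120·2 = 240
Total = 3628754.

3628754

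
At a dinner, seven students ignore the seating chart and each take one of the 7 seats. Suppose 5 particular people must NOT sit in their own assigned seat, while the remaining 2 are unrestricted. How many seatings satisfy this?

2428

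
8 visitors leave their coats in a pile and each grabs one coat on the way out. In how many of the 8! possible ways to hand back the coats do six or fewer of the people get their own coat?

# with exactly i fixed is C(8,i)·!(8-i); sum over i=0..6:
  i=0: C(8,0)·!8 = 1·14833 = 14833
  i=1: C(8,1)·!7 = 8·1854 = 14832
  i=2: C(8,2)·!6 = 28·265 = 7420
  i=3: C(8,3)·!5 = 56·44 = 2464
  i=4: C(8,4)·!4 = 70·9 = 630
  i=5: C(8,5)·!3 = 56·2 = 112
  i=6: C(8,6)·!2 = 28·1 = 28
Total = 40319.

40319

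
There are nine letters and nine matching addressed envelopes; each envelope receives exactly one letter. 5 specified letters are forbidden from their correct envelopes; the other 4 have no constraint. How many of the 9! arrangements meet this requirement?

205056

Inclusion-exclusion on the 5 forbidden self-matches:
Σ_{j=0}^{5} (-1)^j C(5,j)(9-j)!
= C(5,0)·9! - C(5,1)·8! + C(5,2)·7! - C(5,3)·6! + C(5,4)·5! - C(5,5)·4!
= 362880 - 201600 + 50400 - 7200 + 600 - 24
= 205056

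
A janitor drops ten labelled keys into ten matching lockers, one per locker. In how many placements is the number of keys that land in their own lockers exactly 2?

Pick the 2 fixed positions: C(10,2) = 45 ways.
The other 8 form a derangement: !8 = 14833.
Total: 45 × 14833 = 667485.

667485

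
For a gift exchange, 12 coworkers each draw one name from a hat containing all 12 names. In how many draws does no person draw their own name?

176214841

Recurrence: !12 = 12·!11 + (-1)^12.
!12 = 12·14684570 + 1 = 176214841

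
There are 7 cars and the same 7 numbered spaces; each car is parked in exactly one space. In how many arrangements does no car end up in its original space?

!7 = 7! · Σ_{k=0}^{7} (-1)^k/k!
= 7! - 7!/1! + 7!/2! - 7!/3! + 7!/4! - 7!/5! + 7!/6! - 7!/7!
= 5040 - 5040 + 2520 - 840 + 210 - 42 + 7 - 1
= 1854

1854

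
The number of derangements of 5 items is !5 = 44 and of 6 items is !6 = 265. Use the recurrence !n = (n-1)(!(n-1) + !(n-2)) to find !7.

1854

!7 = (7-1)·(!6 + !5) = 6·(265 + 44) = 6·309 = 1854.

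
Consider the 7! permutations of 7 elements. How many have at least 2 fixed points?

1331

Sum C(7,i)·!(7-i) for i = 2..7:
  i=2: C(7,2)·!5 = 21·44 = 924
  i=3: C(7,3)·!4 = 35·9 = 315
  i=4: C(7,4)·!3 = 35·2 = 70
  i=5: C(7,5)·!2 = 21·1 = 21
  i=6: C(7,6)·!1 = 7·0 = 0
  i=7: C(7,7)·!0 = 1·1 = 1
Total = 1331.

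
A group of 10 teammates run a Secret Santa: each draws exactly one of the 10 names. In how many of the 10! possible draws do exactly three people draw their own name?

222480

Choose which 3 of the 10 are fixed: C(10,3) = 120.
The other 7 form a derangement: !7 = 1854.
Total: 120 × 1854 = 222480.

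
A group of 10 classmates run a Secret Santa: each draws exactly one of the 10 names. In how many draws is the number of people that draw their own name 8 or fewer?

# with exactly i fixed is C(10,i)·!(10-i); sum over i=0..8:
  i=0: C(10,0)·!10 = 1·1334961 = 1334961
  i=1: C(10,1)·!9 = 10·133496 = 1334960
  i=2: C(10,2)·!8 = 45·14833 = 667485
  i=3: C(10,3)·!7 = 120·1854 = 222480
  i=4: C(10,4)·!6 = 210·265 = 55650
  i=5: C(10,5)·!5 = 252·44 = 11088
  i=6: C(10,6)·!4 = 210·9 = 1890
  i=7: C(10,7)·!3 = 120·2 = 240
  i=8: C(10,8)·!2 = 45·1 = 45
Total = 3628799.

3628799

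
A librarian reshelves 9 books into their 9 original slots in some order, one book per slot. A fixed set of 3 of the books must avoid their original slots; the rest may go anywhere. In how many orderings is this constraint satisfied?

Inclusion-exclusion on the 3 forbidden self-matches:
Σ_{j=0}^{3} (-1)^j C(3,j)(9-j)!
= C(3,0)·9! - C(3,1)·8! + C(3,2)·7! - C(3,3)·6!
= 362880 - 120960 + 15120 - 720
= 256320

256320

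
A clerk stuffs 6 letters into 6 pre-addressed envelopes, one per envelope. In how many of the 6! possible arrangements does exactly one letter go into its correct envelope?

264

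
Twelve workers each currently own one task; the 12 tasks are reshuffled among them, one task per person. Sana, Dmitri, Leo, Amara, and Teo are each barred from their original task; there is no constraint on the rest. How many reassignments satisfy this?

312273360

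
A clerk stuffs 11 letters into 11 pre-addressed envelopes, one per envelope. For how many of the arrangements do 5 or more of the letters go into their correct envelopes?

Sum C(11,i)·!(11-i) for i = 5..11:
  i=5: C(11,5)·!6 = 462·265 = 122430
  i=6: C(11,6)·!5 = 462·44 = 20328
  i=7: C(11,7)·!4 = 330·9 = 2970
  i=8: C(11,8)·!3 = 165·2 = 330
  i=9: C(11,9)·!2 = 55·1 = 55
  i=10: C(11,10)·!1 = 11·0 = 0
  i=11: C(11,11)·!0 = 1·1 = 1
Total = 146114.

146114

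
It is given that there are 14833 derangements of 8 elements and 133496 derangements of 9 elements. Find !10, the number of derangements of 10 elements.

!10 = (10-1)·(!9 + !8) = 9·(133496 + 14833) = 9·148329 = 1334961.

1334961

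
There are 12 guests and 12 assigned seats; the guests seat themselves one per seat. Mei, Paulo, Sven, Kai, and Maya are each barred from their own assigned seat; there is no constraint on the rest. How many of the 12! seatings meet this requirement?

312273360

Inclusion-exclusion on the 5 forbidden self-matches:
Σ_{j=0}^{5} (-1)^j C(5,j)(12-j)!
= C(5,0)·12! - C(5,1)·11! + C(5,2)·10! - C(5,3)·9! + C(5,4)·8! - C(5,5)·7!
= 479001600 - 199584000 + 36288000 - 3628800 + 201600 - 5040
= 312273360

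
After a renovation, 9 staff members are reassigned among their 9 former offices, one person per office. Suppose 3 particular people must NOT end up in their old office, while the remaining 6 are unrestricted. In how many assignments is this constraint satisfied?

256320

Let A_j be the event that the j-th constrained one is fixed. By inclusion-exclusion over the 3 events:
Σ_{j=0}^{3} (-1)^j C(3,j)(9-j)!
= C(3,0)·9! - C(3,1)·8! + C(3,2)·7! - C(3,3)·6!
= 362880 - 120960 + 15120 - 720
= 256320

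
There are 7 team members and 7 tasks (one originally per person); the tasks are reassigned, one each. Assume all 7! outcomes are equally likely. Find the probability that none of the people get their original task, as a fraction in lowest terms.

103/280

Favorable outcomes: !7 = 1854.
Total outcomes: 7! = 5040.
Probability = 1854/5040 = 103/280.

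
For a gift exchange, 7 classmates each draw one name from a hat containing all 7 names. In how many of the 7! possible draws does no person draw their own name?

Recurrence: !7 = 7·!6 + (-1)^7.
!7 = 7·265 - 1 = 1854

1854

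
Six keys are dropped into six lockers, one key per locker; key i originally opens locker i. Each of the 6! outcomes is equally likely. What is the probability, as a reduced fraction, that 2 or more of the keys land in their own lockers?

191/720

Favorable outcomes: Σ_{i≥2} C(6,i)·!(6-i) = 15·9 + 20·2 + 15·1 + 6·0 + 1·1 = 191.
Total outcomes: 6! = 720.
Probability = 191/720 = 191/720.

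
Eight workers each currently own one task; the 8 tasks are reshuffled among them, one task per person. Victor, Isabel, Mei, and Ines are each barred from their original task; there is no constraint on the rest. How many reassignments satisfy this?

24024

Inclusion-exclusion on the 4 forbidden self-matches:
Σ_{j=0}^{4} (-1)^j C(4,j)(8-j)!
= C(4,0)·8! - C(4,1)·7! + C(4,2)·6! - C(4,3)·5! + C(4,4)·4!
= 40320 - 20160 + 4320 - 480 + 24
= 24024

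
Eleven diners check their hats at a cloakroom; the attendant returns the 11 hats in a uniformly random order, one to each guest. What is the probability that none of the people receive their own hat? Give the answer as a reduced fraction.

Favorable outcomes: !11 = 14684570.
Total outcomes: 11! = 39916800.
Probability = 14684570/39916800 = 1468457/3991680.

1468457/3991680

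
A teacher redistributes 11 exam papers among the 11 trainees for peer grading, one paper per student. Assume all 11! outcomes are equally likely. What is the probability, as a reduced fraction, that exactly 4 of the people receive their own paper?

Favorable outcomes: C(11,4)·!7 = 330·1854 = 611820.
Total outcomes: 11! = 39916800.
Probability = 611820/39916800 = 103/6720.

103/6720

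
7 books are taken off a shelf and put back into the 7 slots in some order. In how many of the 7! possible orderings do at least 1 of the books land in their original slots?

# with exactly i fixed is C(7,i)·!(7-i); sum over i=1..7:
  i=1: C(7,1)·!6 = 7·265 = 1855
  i=2: C(7,2)·!5 = 21·44 = 924
  i=3: C(7,3)·!4 = 35·9 = 315
  i=4: C(7,4)·!3 = 35·2 = 70
  i=5: C(7,5)·!2 = 21·1 = 21
  i=6: C(7,6)·!1 = 7·0 = 0
  i=7: C(7,7)·!0 = 1·1 = 1
Total = 3186.

3186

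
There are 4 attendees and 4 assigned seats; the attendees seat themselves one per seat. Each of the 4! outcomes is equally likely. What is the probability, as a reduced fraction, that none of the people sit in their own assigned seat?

3/8

Favorable outcomes: !4 = 9.
Total outcomes: 4! = 24.
Probability = 9/24 = 3/8.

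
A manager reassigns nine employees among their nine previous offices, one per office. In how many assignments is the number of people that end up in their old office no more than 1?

266993

Sum C(9,i)·!(9-i) for i = 0..1:
  i=0: C(9,0)·!9 = 1·133496 = 133496
  i=1: C(9,1)·!8 = 9·14833 = 133497
Total = 266993.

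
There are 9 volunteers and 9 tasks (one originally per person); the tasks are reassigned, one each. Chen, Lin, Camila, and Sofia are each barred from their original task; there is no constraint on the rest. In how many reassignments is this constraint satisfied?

229080

Let A_j be the event that the j-th constrained one is fixed. By inclusion-exclusion over the 4 events:
Σ_{j=0}^{4} (-1)^j C(4,j)(9-j)!
= C(4,0)·9! - C(4,1)·8! + C(4,2)·7! - C(4,3)·6! + C(4,4)·5!
= 362880 - 161280 + 30240 - 2880 + 120
= 229080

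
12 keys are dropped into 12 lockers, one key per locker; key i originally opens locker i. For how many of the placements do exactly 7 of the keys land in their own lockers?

Pick the 7 fixed positions: C(12,7) = 792 ways.
The remaining 5 must be deranged: !5 = 44.
Total: 792 × 44 = 34848.

34848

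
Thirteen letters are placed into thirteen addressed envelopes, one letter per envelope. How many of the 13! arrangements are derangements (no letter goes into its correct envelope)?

2290792932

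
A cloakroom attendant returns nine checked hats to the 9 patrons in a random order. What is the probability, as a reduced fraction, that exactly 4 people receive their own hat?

Favorable outcomes: C(9,4)·!5 = 126·44 = 5544.
Total outcomes: 9! = 362880.
Probability = 5544/362880 = 11/720.

11/720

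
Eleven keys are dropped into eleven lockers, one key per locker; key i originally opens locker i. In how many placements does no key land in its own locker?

14684570

Recurrence: !11 = 10·(!10 + !9).
!11 = 10·(1334961 + 133496) = 10·1468457 = 14684570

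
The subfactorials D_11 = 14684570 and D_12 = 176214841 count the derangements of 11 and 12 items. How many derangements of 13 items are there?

2290792932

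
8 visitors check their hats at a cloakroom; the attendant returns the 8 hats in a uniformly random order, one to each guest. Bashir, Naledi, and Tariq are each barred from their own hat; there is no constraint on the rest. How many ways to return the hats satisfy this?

Inclusion-exclusion on the 3 forbidden self-matches:
Σ_{j=0}^{3} (-1)^j C(3,j)(8-j)!
= C(3,0)·8! - C(3,1)·7! + C(3,2)·6! - C(3,3)·5!
= 40320 - 15120 + 2160 - 120
= 27240

27240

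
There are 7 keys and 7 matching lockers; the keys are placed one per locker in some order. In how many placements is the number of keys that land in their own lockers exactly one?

1855

Pick the single fixed position: C(7,1) = 7 ways.
The other 6 form a derangement: !6 = 265.
Total: 7 × 265 = 1855.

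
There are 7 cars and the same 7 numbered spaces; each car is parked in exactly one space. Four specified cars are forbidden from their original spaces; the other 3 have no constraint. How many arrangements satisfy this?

2790

Inclusion-exclusion on the 4 forbidden self-matches:
Σ_{j=0}^{4} (-1)^j C(4,j)(7-j)!
= C(4,0)·7! - C(4,1)·6! + C(4,2)·5! - C(4,3)·4! + C(4,4)·3!
= 5040 - 2880 + 720 - 96 + 6
= 2790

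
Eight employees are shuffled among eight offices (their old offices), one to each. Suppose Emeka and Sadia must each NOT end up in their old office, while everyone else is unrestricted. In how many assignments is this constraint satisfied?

Inclusion-exclusion on the 2 forbidden self-matches:
Σ_{j=0}^{2} (-1)^j C(2,j)(8-j)!
= C(2,0)·8! - C(2,1)·7! + C(2,2)·6!
= 40320 - 10080 + 720
= 30960

30960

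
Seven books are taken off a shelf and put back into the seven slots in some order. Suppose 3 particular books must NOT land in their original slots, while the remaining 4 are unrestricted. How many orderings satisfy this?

3216

Inclusion-exclusion on the 3 forbidden self-matches:
Σ_{j=0}^{3} (-1)^j C(3,j)(7-j)!
= C(3,0)·7! - C(3,1)·6! + C(3,2)·5! - C(3,3)·4!
= 5040 - 2160 + 360 - 24
= 3216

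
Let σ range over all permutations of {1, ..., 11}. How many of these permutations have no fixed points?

Recurrence: !11 = 11·!10 + (-1)^11.
!11 = 11·1334961 - 1 = 14684570

14684570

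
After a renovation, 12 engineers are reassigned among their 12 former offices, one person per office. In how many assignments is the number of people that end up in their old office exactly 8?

4455

Choose which 8 of the 12 are fixed: C(12,8) = 495.
The other 4 form a derangement: !4 = 9.
Total: 495 × 9 = 4455.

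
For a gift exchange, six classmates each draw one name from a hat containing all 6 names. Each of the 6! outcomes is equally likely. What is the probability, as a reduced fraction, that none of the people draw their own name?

53/144

Favorable outcomes: !6 = 265.
Total outcomes: 6! = 720.
Probability = 265/720 = 53/144.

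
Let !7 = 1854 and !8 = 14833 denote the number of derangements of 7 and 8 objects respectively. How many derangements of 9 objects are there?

!9 = (9-1)·(!8 + !7) = 8·(14833 + 1854) = 8·16687 = 133496.

133496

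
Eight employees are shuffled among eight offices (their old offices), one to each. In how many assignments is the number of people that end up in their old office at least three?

# with exactly i fixed is C(8,i)·!(8-i); sum over i=3..8:
  i=3: C(8,3)·!5 = 56·44 = 2464
  i=4: C(8,4)·!4 = 70·9 = 630
  i=5: C(8,5)·!3 = 56·2 = 112
  i=6: C(8,6)·!2 = 28·1 = 28
  i=7: C(8,7)·!1 = 8·0 = 0
  i=8: C(8,8)·!0 = 1·1 = 1
Total = 3235.

3235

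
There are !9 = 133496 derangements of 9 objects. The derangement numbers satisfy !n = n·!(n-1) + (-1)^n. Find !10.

1334961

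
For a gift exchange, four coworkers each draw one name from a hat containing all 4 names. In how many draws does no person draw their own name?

9

!4 = 4! · Σ_{k=0}^{4} (-1)^k/k!
= 4! - 4!/1! + 4!/2! - 4!/3! + 4!/4!
= 24 - 24 + 12 - 4 + 1
= 9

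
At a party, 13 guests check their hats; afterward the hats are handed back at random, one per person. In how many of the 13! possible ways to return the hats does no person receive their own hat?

2290792932

By inclusion-exclusion, !13 = Σ (-1)^k · 13!/k! for k=0..13
= 13! - 13!/1! + 13!/2! - 13!/3! + 13!/4! - 13!/5! + 13!/6! - 13!/7! + 13!/8! - 13!/9! + 13!/10! - 13!/11! + 13!/12! - 13!/13!
= 6227020800 - 6227020800 + 3113510400 - 1037836800 + 259459200 - 51891840 + 8648640 - 1235520 + 154440 - 17160 + 1716 - 156 + 13 - 1
= 2290792932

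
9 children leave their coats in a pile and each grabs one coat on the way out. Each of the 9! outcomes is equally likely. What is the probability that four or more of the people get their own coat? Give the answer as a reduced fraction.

6883/362880

Favorable outcomes: Σ_{i≥4} C(9,i)·!(9-i) = 126·44 + 126·9 + 84·2 + 36·1 + 9·0 + 1·1 = 6883.
Total outcomes: 9! = 362880.
Probability = 6883/362880 = 6883/362880.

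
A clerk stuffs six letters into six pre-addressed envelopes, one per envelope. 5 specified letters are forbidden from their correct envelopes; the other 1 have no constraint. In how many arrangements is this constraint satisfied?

Inclusion-exclusion on the 5 forbidden self-matches:
Σ_{j=0}^{5} (-1)^j C(5,j)(6-j)!
= C(5,0)·6! - C(5,1)·5! + C(5,2)·4! - C(5,3)·3! + C(5,4)·2! - C(5,5)·1!
= 720 - 600 + 240 - 60 + 10 - 1
= 309

309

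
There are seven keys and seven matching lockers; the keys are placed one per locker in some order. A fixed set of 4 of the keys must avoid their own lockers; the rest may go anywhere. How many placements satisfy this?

2790

Let A_j be the event that the j-th constrained one is fixed. By inclusion-exclusion over the 4 events:
Σ_{j=0}^{4} (-1)^j C(4,j)(7-j)!
= C(4,0)·7! - C(4,1)·6! + C(4,2)·5! - C(4,3)·4! + C(4,4)·3!
= 5040 - 2880 + 720 - 96 + 6
= 2790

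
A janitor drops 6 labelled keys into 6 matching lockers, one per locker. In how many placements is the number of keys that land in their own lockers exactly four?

15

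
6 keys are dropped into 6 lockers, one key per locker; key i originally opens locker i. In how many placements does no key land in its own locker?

265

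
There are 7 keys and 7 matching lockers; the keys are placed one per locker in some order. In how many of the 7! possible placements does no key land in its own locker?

1854

The number of derangements of 7 is !7 = Σ_{k=0}^{7} (-1)^k·7!/k!
= 7! - 7!/1! + 7!/2! - 7!/3! + 7!/4! - 7!/5! + 7!/6! - 7!/7!
= 5040 - 5040 + 2520 - 840 + 210 - 42 + 7 - 1
= 1854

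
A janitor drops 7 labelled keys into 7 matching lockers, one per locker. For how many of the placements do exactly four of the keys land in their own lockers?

70

Choose which 4 of the 7 are fixed: C(7,4) = 35.
The remaining 3 must be deranged: !3 = 2.
Total: 35 × 2 = 70.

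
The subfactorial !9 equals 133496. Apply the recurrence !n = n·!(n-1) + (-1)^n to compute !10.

1334961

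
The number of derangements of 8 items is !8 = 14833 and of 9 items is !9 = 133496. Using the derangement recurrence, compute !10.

!10 = (10-1)·(!9 + !8) = 9·(133496 + 14833) = 9·148329 = 1334961.

1334961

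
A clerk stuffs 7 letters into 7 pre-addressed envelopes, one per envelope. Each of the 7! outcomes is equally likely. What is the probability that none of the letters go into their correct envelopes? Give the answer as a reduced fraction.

Favorable outcomes: !7 = 1854.
Total outcomes: 7! = 5040.
Probability = 1854/5040 = 103/280.

103/280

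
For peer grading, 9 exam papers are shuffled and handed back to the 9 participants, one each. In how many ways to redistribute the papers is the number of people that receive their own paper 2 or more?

Sum C(9,i)·!(9-i) for i = 2..9:
  i=2: C(9,2)·!7 = 36·1854 = 66744
  i=3: C(9,3)·!6 = 84·265 = 22260
  i=4: C(9,4)·!5 = 126·44 = 5544
  i=5: C(9,5)·!4 = 126·9 = 1134
  i=6: C(9,6)·!3 = 84·2 = 168
  i=7: C(9,7)·!2 = 36·1 = 36
  i=8: C(9,8)·!1 = 9·0 = 0
  i=9: C(9,9)·!0 = 1·1 = 1
Total = 95887.

95887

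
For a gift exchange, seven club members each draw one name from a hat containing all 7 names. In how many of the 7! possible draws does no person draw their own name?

Recurrence: !7 = 6·(!6 + !5).
!7 = 6·(265 + 44) = 6·309 = 1854

1854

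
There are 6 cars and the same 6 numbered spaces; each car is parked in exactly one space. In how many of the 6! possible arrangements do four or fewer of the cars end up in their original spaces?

Sum C(6,i)·!(6-i) for i = 0..4:
  i=0: C(6,0)·!6 = 1·265 = 265
  i=1: C(6,1)·!5 = 6·44 = 264
  i=2: C(6,2)·!4 = 15·9 = 135
  i=3: C(6,3)·!3 = 20·2 = 40
  i=4: C(6,4)·!2 = 15·1 = 15
Total = 719.

719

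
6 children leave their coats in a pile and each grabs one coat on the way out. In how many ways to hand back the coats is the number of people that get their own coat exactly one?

264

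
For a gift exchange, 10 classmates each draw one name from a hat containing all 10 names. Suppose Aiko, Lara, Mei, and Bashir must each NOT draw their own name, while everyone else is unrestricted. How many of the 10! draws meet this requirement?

Inclusion-exclusion on the 4 forbidden self-matches:
Σ_{j=0}^{4} (-1)^j C(4,j)(10-j)!
= C(4,0)·10! - C(4,1)·9! + C(4,2)·8! - C(4,3)·7! + C(4,4)·6!
= 3628800 - 1451520 + 241920 - 20160 + 720
= 2399760

2399760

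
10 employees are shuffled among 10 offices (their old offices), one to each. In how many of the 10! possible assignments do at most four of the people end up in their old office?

3615536

# with exactly i fixed is C(10,i)·!(10-i); sum over i=0..4:
  i=0: C(10,0)·!10 = 1·1334961 = 1334961
  i=1: C(10,1)·!9 = 10·133496 = 1334960
  i=2: C(10,2)·!8 = 45·14833 = 667485
  i=3: C(10,3)·!7 = 120·1854 = 222480
  i=4: C(10,4)·!6 = 210·265 = 55650
Total = 3615536.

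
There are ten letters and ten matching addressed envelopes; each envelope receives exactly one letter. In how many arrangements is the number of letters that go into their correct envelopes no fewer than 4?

68914

Sum C(10,i)·!(10-i) for i = 4..10:
  i=4: C(10,4)·!6 = 210·265 = 55650
  i=5: C(10,5)·!5 = 252·44 = 11088
  i=6: C(10,6)·!4 = 210·9 = 1890
  i=7: C(10,7)·!3 = 120·2 = 240
  i=8: C(10,8)·!2 = 45·1 = 45
  i=9: C(10,9)·!1 = 10·0 = 0
  i=10: C(10,10)·!0 = 1·1 = 1
Total = 68914.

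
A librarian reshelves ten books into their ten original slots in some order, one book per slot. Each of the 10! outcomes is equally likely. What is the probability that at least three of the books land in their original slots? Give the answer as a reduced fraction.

Favorable outcomes: Σ_{i≥3} C(10,i)·!(10-i) = 120·1854 + 210·265 + 252·44 + 210·9 + 120·2 + 45·1 + 10·0 + 1·1 = 291394.
Total outcomes: 10! = 3628800.
Probability = 291394/3628800 = 145697/1814400.

145697/1814400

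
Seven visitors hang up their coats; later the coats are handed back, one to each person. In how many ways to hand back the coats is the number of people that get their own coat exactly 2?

924

Choose which 2 of the 7 are fixed: C(7,2) = 21.
The other 5 form a derangement: !5 = 44.
Total: 21 × 44 = 924.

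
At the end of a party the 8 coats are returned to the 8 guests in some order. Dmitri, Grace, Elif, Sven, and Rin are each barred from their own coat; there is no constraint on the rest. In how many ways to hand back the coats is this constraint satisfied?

Let A_j be the event that the j-th constrained one is fixed. By inclusion-exclusion over the 5 events:
Σ_{j=0}^{5} (-1)^j C(5,j)(8-j)!
= C(5,0)·8! - C(5,1)·7! + C(5,2)·6! - C(5,3)·5! + C(5,4)·4! - C(5,5)·3!
= 40320 - 25200 + 7200 - 1200 + 120 - 6
= 21234

21234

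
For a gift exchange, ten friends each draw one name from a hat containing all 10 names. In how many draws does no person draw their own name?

!10 = 10! · Σ_{k=0}^{10} (-1)^k/k!
= 10! - 10!/1! + 10!/2! - 10!/3! + 10!/4! - 10!/5! + 10!/6! - 10!/7! + 10!/8! - 10!/9! + 10!/10!
= 3628800 - 3628800 + 1814400 - 604800 + 151200 - 30240 + 5040 - 720 + 90 - 10 + 1
= 1334961

1334961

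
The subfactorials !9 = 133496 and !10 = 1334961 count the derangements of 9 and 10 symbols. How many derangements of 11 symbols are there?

14684570

!11 = (11-1)·(!10 + !9) = 10·(1334961 + 133496) = 10·1468457 = 14684570.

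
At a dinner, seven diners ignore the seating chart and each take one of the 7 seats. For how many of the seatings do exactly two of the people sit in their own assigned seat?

Choose which 2 of the 7 are fixed: C(7,2) = 21.
The other 5 form a derangement: !5 = 44.
Total: 21 × 44 = 924.

924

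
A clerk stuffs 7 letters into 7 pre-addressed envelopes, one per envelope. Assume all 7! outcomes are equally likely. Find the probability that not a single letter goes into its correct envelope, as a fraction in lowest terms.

Favorable outcomes: !7 = 1854.
Total outcomes: 7! = 5040.
Probability = 1854/5040 = 103/280.

103/280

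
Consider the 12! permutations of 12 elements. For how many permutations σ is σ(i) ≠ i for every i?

176214841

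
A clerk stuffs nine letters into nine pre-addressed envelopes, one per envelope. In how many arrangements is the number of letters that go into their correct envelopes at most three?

355997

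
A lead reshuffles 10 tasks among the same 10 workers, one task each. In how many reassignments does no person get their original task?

1334961

By inclusion-exclusion, !10 = Σ (-1)^k · 10!/k! for k=0..10
= 10! - 10!/1! + 10!/2! - 10!/3! + 10!/4! - 10!/5! + 10!/6! - 10!/7! + 10!/8! - 10!/9! + 10!/10!
= 3628800 - 3628800 + 1814400 - 604800 + 151200 - 30240 + 5040 - 720 + 90 - 10 + 1
= 1334961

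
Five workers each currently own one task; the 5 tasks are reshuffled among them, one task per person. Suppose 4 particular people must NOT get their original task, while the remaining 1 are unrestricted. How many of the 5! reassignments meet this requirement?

53

Let A_j be the event that the j-th constrained one is fixed. By inclusion-exclusion over the 4 events:
Σ_{j=0}^{4} (-1)^j C(4,j)(5-j)!
= C(4,0)·5! - C(4,1)·4! + C(4,2)·3! - C(4,3)·2! + C(4,4)·1!
= 120 - 96 + 36 - 8 + 1
= 53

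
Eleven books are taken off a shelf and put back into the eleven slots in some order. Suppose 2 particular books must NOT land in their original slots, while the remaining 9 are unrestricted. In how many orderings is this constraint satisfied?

33022080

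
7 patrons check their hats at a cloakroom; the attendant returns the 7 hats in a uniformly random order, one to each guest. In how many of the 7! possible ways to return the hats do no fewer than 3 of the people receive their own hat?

407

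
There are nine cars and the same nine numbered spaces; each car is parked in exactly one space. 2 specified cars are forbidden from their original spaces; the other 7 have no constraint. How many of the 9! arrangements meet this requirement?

287280

Let A_j be the event that the j-th constrained one is fixed. By inclusion-exclusion over the 2 events:
Σ_{j=0}^{2} (-1)^j C(2,j)(9-j)!
= C(2,0)·9! - C(2,1)·8! + C(2,2)·7!
= 362880 - 80640 + 5040
= 287280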